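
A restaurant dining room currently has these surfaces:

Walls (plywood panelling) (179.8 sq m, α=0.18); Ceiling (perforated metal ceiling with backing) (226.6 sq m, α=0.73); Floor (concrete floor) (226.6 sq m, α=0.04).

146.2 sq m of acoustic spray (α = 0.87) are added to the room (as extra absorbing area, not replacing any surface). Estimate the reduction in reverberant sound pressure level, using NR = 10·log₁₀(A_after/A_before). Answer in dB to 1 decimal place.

Total absorption A_before = 179.8·0.18 + 226.6·0.73 + 226.6·0.04
  = 32.364 + 165.418 + 9.064 = 206.846 sq m sabins.
Added absorption = 146.2 × 0.87 = 127.194 sabins.
New total A_after = 334.040 sabins.
NR = 10·log₁₀(334.040/206.846) = 2.1 dB.

2.1 dB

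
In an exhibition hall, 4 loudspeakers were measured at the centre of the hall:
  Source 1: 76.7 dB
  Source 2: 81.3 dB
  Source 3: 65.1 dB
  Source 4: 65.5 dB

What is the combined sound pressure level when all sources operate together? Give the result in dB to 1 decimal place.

82.8 dB

Converting to relative power and adding: 10^(76.7/10) + 10^(81.3/10) + 10^(65.1/10) + 10^(65.5/10) = 1.885e+08.
Back to dB: 10·log₁₀ Σ = 82.8 dB.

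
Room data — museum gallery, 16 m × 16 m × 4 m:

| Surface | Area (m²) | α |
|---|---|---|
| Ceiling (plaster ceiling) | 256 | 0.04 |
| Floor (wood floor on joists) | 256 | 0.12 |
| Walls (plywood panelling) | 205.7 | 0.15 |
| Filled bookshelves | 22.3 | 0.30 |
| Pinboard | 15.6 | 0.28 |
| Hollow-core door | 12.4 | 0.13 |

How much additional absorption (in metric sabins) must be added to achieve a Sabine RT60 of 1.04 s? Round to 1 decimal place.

74.0 sabins

Summing Sᵢαᵢ: 10.240 + 30.720 + 30.855 + 6.690 + 4.368 + 1.612 → A₁ = 84.485 sabins.
V = 1024 m³. Required absorption A₂ = 0.161 × 1024 / 1.04 = 158.523 sabins.
ΔA = A₂ − A₁ = 158.523 − 84.485 = 74.0 sabins.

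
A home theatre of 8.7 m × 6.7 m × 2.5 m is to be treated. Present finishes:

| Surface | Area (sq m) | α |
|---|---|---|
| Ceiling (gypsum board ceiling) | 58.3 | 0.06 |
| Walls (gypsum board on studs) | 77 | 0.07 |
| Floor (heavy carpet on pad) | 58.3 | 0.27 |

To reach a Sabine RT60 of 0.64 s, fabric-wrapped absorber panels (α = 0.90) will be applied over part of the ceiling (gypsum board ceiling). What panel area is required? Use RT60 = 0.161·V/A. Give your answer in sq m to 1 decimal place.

14.3

A₁ = Σ Sᵢαᵢ = 58.3*0.06 + 77*0.07 + 58.3*0.27 = 24.629 sabins.
V = 145.725 m³. Target absorption A₂ = 0.161 × 145.725 / 0.64 = 36.659 sabins.
ΔA needed = 36.659 − 24.629 = 12.030 sabins.
Net gain per sq m: Δα = 0.90 − 0.06 = 0.84.
Area = ΔA/Δα = 12.030/0.84 = 14.3 sq m.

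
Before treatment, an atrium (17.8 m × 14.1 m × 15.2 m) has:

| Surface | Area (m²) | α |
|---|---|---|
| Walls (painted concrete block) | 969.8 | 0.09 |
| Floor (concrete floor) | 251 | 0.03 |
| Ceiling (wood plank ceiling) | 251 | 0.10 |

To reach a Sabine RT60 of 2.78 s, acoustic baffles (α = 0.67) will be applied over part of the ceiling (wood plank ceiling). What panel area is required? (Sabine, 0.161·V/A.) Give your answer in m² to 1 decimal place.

Total absorption A₁ = 969.8·0.09 + 251·0.03 + 251·0.10
  = 87.282 + 7.530 + 25.100 = 119.912 m² sabins.
V = 3814.896 m³. Target absorption A₂ = 0.161 × 3814.896 / 2.78 = 220.935 sabins.
ΔA needed = 220.935 − 119.912 = 101.023 sabins.
Net gain per m²: Δα = 0.67 − 0.10 = 0.57.
Panel area = 101.023 / 0.57 = 177.2 m².

177.2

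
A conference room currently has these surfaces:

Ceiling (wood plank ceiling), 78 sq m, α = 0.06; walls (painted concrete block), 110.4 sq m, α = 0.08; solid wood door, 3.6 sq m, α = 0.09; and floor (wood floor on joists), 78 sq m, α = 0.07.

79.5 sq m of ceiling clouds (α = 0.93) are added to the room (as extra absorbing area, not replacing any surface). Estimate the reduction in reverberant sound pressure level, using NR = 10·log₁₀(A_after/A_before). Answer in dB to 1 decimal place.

Summing Sᵢαᵢ: 4.680 + 8.832 + 0.324 + 5.460 → A_before = 19.296 sabins.
Added absorption = 79.5 × 0.93 = 73.935 sabins.
New total A_after = 93.231 sabins.
Reduction = 10 log₁₀(A_after/A_before) = 10 log₁₀(4.8316) = 6.8 dB.

6.8 dB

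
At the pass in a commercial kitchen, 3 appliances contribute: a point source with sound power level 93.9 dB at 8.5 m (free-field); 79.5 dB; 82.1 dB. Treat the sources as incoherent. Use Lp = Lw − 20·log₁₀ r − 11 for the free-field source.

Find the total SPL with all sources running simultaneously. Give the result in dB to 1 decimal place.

Source at 8.5 m: Lp = 93.9 − 20·log₁₀(8.5) − 11 = 64.3 dB.
Converting to relative power and adding: 10^(64.3/10) + 10^(79.5/10) + 10^(82.1/10) = 2.54e+08.
Combined level = 10 log₁₀(2.54e+08) = 84.0 dB.

84.0 dB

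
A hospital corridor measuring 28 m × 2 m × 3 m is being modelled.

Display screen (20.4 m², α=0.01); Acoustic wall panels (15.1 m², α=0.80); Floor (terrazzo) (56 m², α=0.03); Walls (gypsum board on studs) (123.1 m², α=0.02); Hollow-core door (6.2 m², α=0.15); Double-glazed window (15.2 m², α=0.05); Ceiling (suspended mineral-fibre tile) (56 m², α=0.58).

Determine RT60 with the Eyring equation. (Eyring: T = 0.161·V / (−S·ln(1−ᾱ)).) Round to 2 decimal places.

S = Σ Sᵢ = 292.0 m².
Absorption A = 20.4·0.01 + 15.1·0.80 + 56·0.03 + 123.1·0.02 + 6.2·0.15 + 15.2·0.05 + 56·0.58 = 50.596 sabins.
ᾱ = 50.596 / 292.0 = 0.1733.
Eyring denominator: −S ln(1−ᾱ) = 55.572.
V = 28 × 2 × 3 = 168 m³.
T = 0.161·V/[−S·ln(1−ᾱ)] = 0.161·168/55.572 = 0.49 s.

0.49 s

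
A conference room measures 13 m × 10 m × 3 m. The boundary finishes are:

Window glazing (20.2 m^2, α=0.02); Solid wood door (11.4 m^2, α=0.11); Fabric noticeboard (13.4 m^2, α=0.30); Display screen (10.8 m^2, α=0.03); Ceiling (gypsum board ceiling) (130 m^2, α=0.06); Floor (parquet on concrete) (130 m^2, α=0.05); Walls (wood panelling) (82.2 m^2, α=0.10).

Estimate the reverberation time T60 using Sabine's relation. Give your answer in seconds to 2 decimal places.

2.20 s

A = Σ Sᵢαᵢ = 20.2·0.02 + 11.4·0.11 + 13.4·0.30 + 10.8·0.03 + 130·0.06 + 130·0.05 + 82.2·0.10 = 28.522 sabins.
V = 13·10·3 = 390 m³.
RT60 = 0.161 · V / A = 0.161 × 390 / 28.522 = 2.20 s.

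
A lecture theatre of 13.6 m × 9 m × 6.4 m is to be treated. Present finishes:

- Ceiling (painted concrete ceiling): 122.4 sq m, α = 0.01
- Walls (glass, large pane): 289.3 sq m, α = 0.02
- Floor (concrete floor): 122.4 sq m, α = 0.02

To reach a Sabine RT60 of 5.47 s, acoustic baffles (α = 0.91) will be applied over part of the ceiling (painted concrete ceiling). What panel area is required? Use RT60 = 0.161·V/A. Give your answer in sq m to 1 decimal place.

Summing Sᵢαᵢ: 1.224 + 5.786 + 2.448 → A₁ = 9.458 sabins.
V = 783.36 m³. Target absorption A₂ = 0.161 × 783.36 / 5.47 = 23.057 sabins.
Absorption to add: 23.057 − 9.458 = 13.599 sabins.
Net gain per sq m: Δα = 0.91 − 0.01 = 0.90.
Panel area = 13.599 / 0.90 = 15.1 sq m.

15.1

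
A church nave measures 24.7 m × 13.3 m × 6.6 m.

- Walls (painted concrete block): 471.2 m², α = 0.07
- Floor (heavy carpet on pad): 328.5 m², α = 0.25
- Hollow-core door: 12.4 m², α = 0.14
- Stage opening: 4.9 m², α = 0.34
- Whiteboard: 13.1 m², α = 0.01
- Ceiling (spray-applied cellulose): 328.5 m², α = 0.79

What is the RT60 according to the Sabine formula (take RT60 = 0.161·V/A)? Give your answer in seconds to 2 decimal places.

0.92 s

Summing Sᵢαᵢ: 32.984 + 82.125 + 1.736 + 1.666 + 0.131 + 259.515 → A = 378.157 sabins.
Volume V = 24.7 × 13.3 × 6.6 = 2168.166 m³.
RT60 = 0.161 · V / A = 0.161 × 2168.166 / 378.157 = 0.92 s.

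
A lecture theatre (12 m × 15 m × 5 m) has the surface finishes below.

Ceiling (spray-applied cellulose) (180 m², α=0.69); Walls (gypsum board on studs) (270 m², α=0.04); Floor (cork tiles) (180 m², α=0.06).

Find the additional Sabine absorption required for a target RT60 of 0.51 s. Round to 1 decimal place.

138.3 sabins

A₁ = Σ Sᵢαᵢ = 180*0.69 + 270*0.04 + 180*0.06 = 145.800 sabins.
Target A₂ = 0.161·900/0.51 = 284.118 sabins (V = 900 m³).
Additional absorption ΔA = 284.118 − 145.800 = 138.3 sabins.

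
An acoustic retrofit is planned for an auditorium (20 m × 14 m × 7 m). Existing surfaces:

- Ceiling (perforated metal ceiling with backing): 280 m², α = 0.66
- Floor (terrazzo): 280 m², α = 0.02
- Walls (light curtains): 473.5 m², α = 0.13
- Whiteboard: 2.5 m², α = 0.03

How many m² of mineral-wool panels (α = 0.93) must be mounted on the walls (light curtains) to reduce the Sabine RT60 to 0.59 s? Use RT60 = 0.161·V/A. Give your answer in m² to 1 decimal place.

353.5

Summing Sᵢαᵢ: 184.800 + 5.600 + 61.555 + 0.075 → A₁ = 252.030 sabins.
Required A₂ = 0.161·1960/0.59 = 534.847 sabins.
Absorption to add: 534.847 − 252.030 = 282.817 sabins.
Each m² of panel replacing the walls (light curtains) adds (0.93 − 0.13) = 0.80 sabins.
Panel area = 282.817 / 0.80 = 353.5 m².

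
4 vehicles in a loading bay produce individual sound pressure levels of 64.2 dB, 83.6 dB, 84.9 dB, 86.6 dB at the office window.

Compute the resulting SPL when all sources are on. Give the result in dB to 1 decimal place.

90.0 dB

Converting to relative power and adding: 10^(64.2/10) + 10^(83.6/10) + 10^(84.9/10) + 10^(86.6/10) = 9.978e+08.
L_total = 10·log₁₀(9.978e+08) = 90.0 dB.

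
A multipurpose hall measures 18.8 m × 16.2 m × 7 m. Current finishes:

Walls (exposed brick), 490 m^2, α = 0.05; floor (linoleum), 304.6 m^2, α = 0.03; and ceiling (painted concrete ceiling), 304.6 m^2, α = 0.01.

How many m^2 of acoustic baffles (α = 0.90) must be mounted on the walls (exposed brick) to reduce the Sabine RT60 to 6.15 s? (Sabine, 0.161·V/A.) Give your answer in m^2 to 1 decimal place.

Total absorption A₁ = 490·0.05 + 304.6·0.03 + 304.6·0.01
  = 24.500 + 9.138 + 3.046 = 36.684 m^2 sabins.
V = 2131.92 m³. Target absorption A₂ = 0.161 × 2131.92 / 6.15 = 55.811 sabins.
Absorption to add: 55.811 − 36.684 = 19.127 sabins.
Each m^2 of panel replacing the walls (exposed brick) adds (0.90 − 0.05) = 0.85 sabins.
Panel area = 19.127 / 0.85 = 22.5 m^2.

22.5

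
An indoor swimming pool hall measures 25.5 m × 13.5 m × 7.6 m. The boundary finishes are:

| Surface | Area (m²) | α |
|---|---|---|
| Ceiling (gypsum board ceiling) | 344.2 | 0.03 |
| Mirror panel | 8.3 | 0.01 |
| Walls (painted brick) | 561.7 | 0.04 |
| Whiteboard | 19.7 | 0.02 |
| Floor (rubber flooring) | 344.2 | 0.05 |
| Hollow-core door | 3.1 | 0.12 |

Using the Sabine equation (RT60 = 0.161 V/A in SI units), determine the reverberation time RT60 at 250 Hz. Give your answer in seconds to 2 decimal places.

8.28 s

A = Σ Sᵢαᵢ = 344.2·0.03 + 8.3·0.01 + 561.7·0.04 + 19.7·0.02 + 344.2·0.05 + 3.1·0.12 = 50.853 sabins.
V = 25.5·13.5·7.6 = 2616.3 m³.
Sabine: RT60 = 0.161 × 2616.3 / 50.853 = 8.28 s.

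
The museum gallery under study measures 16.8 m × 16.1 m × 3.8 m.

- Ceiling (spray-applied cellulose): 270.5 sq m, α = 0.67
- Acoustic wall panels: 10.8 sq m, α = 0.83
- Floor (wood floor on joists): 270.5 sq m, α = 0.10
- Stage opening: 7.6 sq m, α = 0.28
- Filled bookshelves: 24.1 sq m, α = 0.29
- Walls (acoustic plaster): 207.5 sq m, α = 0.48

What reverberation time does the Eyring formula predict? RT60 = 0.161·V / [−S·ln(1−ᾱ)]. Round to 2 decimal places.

0.39 sec

Total surface area S = 270.5 + 10.8 + 270.5 + 7.6 + 24.1 + 207.5 = 791.0 sq m.
Absorption A = 270.5·0.67 + 10.8·0.83 + 270.5·0.10 + 7.6·0.28 + 24.1·0.29 + 207.5·0.48 = 325.966 sabins.
ᾱ = 325.966 / 791.0 = 0.4121.
Eyring denominator: −S ln(1−ᾱ) = 420.178.
V = 16.8 × 16.1 × 3.8 = 1027.824 m³.
T = 0.161·V/[−S·ln(1−ᾱ)] = 0.161·1027.824/420.178 = 0.39 s.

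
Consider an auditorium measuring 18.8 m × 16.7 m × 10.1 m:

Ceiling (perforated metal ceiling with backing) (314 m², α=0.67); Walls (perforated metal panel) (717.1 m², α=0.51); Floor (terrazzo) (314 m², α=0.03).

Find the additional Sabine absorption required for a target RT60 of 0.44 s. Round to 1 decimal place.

Summing Sᵢαᵢ: 210.380 + 365.721 + 9.420 → A₁ = 585.521 sabins.
V = 3170.996 m³. Required absorption A₂ = 0.161 × 3170.996 / 0.44 = 1160.296 sabins.
Additional absorption ΔA = 1160.296 − 585.521 = 574.8 sabins.

574.8 sabins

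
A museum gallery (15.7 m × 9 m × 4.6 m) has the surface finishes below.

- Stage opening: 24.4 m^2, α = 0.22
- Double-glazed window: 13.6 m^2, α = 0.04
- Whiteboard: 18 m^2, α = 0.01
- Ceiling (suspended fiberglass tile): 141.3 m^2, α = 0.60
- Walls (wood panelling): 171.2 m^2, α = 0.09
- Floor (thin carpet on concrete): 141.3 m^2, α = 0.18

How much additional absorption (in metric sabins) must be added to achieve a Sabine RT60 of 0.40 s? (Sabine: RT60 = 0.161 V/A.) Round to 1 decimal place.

Equivalent absorption area: A₁ = 24.4·0.22 + 13.6·0.04 + 18·0.01 + 141.3·0.60 + 171.2·0.09 + 141.3·0.18 = 131.714 m^2.
For T = 0.40 s, need A₂ = 0.161·V/T = 0.161·649.98/0.40 = 261.617 sabins.
Additional absorption ΔA = 261.617 − 131.714 = 129.9 sabins.

129.9 sabins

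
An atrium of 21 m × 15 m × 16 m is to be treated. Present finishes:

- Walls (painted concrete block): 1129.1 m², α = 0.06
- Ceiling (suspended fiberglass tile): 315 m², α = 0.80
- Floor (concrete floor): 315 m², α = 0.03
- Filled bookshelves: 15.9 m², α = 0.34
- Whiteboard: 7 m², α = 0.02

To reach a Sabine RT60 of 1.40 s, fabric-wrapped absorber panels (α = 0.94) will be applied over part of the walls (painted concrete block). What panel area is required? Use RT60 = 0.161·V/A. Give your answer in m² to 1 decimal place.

A₁ = Σ Sᵢαᵢ = 1129.1·0.06 + 315·0.80 + 315·0.03 + 15.9·0.34 + 7·0.02 = 334.742 sabins.
Required A₂ = 0.161·5040/1.40 = 579.600 sabins.
ΔA needed = 579.600 − 334.742 = 244.858 sabins.
Net gain per m²: Δα = 0.94 − 0.06 = 0.88.
Panel area = 244.858 / 0.88 = 278.2 m².

278.2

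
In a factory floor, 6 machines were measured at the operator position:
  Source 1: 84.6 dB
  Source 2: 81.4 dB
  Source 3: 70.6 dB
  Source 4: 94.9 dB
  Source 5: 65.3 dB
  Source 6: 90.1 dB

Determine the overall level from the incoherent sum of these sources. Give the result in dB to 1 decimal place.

96.6 dB

Sum in the linear (power) domain: Σ 10^(Lᵢ/10) = 10^(84.6/10) + 10^(81.4/10) + 10^(70.6/10) + 10^(94.9/10) + 10^(65.3/10) + 10^(90.1/10) = 4.555e+09.
Combined level = 10 log₁₀(4.555e+09) = 96.6 dB.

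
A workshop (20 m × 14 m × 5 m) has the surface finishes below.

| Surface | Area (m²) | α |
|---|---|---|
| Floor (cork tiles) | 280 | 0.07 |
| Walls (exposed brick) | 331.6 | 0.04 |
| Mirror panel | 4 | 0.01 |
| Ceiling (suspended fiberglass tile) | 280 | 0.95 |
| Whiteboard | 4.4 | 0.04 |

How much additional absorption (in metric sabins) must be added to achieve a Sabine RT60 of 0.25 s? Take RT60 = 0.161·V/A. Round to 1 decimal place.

A₁ = Σ Sᵢαᵢ = 280·0.07 + 331.6·0.04 + 4·0.01 + 280·0.95 + 4.4·0.04 = 299.080 sabins.
Target A₂ = 0.161·1400/0.25 = 901.600 sabins (V = 1400 m³).
ΔA = A₂ − A₁ = 901.600 − 299.080 = 602.5 sabins.

602.5 sabins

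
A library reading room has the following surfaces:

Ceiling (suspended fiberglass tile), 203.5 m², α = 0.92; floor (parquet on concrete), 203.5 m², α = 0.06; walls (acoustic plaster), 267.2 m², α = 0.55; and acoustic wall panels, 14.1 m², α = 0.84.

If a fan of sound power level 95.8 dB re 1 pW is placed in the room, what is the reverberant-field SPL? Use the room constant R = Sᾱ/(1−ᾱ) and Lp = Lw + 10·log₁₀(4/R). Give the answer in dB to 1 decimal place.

73.1 dB

A = 358.234 sabins; S = 688.3 m².
ᾱ = 0.5205, so room constant R = A/(1−ᾱ) = 747.099 m².
Lp = 95.8 + 10·log₁₀(4/747.099) = 95.8 + (-22.71) = 73.1 dB.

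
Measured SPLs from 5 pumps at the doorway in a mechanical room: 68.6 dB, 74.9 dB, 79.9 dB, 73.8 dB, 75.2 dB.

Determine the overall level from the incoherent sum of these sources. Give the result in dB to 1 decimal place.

82.9 dB

Converting to relative power and adding: 10^(68.6/10) + 10^(74.9/10) + 10^(79.9/10) + 10^(73.8/10) + 10^(75.2/10) = 1.93e+08.
Back to dB: 10·log₁₀ Σ = 82.9 dB.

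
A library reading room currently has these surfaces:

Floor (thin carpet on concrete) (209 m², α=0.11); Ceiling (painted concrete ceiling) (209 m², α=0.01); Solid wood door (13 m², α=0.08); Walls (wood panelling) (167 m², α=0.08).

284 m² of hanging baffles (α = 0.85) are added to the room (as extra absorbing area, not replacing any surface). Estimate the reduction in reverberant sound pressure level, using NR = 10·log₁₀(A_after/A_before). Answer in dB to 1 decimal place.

Summing Sᵢαᵢ: 22.990 + 2.090 + 1.040 + 13.360 → A_before = 39.480 sabins.
Added absorption = 284 × 0.85 = 241.400 sabins.
New total A_after = 280.880 sabins.
Reduction = 10 log₁₀(A_after/A_before) = 10 log₁₀(7.1145) = 8.5 dB.

8.5 dB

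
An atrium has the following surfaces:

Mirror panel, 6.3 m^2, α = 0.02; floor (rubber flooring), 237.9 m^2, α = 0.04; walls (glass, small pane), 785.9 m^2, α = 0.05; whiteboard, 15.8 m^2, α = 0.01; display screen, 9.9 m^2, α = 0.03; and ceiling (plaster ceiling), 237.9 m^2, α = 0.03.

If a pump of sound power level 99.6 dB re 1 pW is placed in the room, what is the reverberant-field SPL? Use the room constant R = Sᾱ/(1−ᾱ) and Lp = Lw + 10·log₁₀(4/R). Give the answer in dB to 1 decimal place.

Σ(Sᵢαᵢ) = 6.3×0.02 + 237.9×0.04 + 785.9×0.05 + 15.8×0.01 + 9.9×0.03 + 237.9×0.03 = 56.529; total area S = 1293.7 m^2.
ᾱ = 0.0437, so room constant R = A/(1−ᾱ) = 59.112 m^2.
Lp = Lw + 10 log₁₀(4/R) = 99.6 -11.70 = 87.9 dB.

87.9 dB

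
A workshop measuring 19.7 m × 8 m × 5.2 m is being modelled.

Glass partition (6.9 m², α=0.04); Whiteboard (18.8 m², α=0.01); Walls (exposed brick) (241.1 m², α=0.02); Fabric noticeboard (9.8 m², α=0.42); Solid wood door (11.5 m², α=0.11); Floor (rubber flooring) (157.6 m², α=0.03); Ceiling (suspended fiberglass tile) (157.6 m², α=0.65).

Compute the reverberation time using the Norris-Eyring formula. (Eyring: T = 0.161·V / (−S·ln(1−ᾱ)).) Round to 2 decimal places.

1.01 s

Total surface area S = 6.9 + 18.8 + 241.1 + 9.8 + 11.5 + 157.6 + 157.6 = 603.3 m².
Absorption A = 6.9×0.04 + 18.8×0.01 + 241.1×0.02 + 9.8×0.42 + 11.5×0.11 + 157.6×0.03 + 157.6×0.65 = 117.835 sabins.
ᾱ = 117.835 / 603.3 = 0.1953.
−S·ln(1−ᾱ) = −603.3 × ln(1 − 0.1953) = 131.088.
V = 19.7 × 8 × 5.2 = 819.52 m³.
RT60 = 0.161 × 819.52 / 131.088 = 1.01 s.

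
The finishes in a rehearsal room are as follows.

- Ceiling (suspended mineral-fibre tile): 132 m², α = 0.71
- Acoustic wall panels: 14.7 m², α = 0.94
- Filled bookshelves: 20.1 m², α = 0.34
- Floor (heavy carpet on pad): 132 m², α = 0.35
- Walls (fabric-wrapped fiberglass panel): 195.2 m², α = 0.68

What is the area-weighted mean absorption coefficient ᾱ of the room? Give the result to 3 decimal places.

Total surface area S = 494.0 m².
Weighted sum Σ Sα = 293.308.
ᾱ = A/S = 0.594.

0.594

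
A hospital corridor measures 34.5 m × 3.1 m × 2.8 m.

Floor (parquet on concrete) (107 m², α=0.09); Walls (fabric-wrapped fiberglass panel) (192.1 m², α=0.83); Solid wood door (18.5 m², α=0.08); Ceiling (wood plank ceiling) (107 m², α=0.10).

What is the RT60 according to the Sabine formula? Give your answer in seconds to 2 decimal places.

0.27 seconds

A = Σ Sᵢαᵢ = 107·0.09 + 192.1·0.83 + 18.5·0.08 + 107·0.10 = 181.253 sabins.
V = 34.5·3.1·2.8 = 299.46 m³.
T = 0.161 V/A = 0.161·299.46/181.253 = 0.27 s.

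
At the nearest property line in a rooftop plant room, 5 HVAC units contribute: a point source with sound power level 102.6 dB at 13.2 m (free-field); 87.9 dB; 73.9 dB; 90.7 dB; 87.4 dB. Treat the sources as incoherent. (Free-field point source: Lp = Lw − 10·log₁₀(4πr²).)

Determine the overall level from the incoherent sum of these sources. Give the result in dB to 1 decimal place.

93.8 dB

Source at 13.2 m: Lp = 102.6 − 10·log₁₀(4π·13.2²) = 102.6 − 10·log₁₀(2189.564) = 69.2 dB.
Σ 10^(Lᵢ/10) = 2.374e+09.
Back to dB: 10·log₁₀ Σ = 93.8 dB.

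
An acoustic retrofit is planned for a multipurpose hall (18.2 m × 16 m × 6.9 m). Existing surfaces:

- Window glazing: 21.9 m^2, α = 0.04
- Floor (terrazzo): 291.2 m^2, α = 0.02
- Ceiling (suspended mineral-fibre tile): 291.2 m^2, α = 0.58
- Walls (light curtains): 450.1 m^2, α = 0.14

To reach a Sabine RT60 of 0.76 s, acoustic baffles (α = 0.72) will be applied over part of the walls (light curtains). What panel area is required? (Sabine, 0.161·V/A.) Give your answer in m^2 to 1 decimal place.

322.5

Summing Sᵢαᵢ: 0.876 + 5.824 + 168.896 + 63.014 → A₁ = 238.610 sabins.
Required A₂ = 0.161·2009.28/0.76 = 425.650 sabins.
ΔA needed = 425.650 − 238.610 = 187.040 sabins.
Net gain per m^2: Δα = 0.72 − 0.14 = 0.58.
Panel area = 187.040 / 0.58 = 322.5 m^2.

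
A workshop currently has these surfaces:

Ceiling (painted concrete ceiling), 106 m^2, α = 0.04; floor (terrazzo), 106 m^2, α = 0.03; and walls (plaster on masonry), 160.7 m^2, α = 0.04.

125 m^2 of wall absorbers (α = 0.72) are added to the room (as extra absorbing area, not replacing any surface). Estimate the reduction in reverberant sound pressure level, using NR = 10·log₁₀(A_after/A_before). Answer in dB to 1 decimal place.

Summing Sᵢαᵢ: 4.240 + 3.180 + 6.428 → A_before = 13.848 sabins.
Treatment contributes 125·0.72 = 90.000 sabins.
A_after = 13.848 + 90.000 = 103.848 sabins.
NR = 10·log₁₀(103.848/13.848) = 8.8 dB.

8.8 dB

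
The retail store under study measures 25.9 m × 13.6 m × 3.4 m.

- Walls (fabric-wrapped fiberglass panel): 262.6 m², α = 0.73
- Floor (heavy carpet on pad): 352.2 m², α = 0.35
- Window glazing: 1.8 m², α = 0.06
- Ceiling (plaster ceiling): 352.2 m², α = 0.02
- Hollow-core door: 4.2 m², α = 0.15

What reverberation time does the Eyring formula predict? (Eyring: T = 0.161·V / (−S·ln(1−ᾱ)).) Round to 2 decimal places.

S = Σ Sᵢ = 973.0 m².
Absorption A = 262.6×0.73 + 352.2×0.35 + 1.8×0.06 + 352.2×0.02 + 4.2×0.15 = 322.750 sabins.
Mean coefficient ᾱ = A/S = 0.3317.
−S·ln(1−ᾱ) = −973.0 × ln(1 − 0.3317) = 392.137.
V = 25.9 × 13.6 × 3.4 = 1197.616 m³.
RT60 = 0.161 × 1197.616 / 392.137 = 0.49 s.

0.49 seconds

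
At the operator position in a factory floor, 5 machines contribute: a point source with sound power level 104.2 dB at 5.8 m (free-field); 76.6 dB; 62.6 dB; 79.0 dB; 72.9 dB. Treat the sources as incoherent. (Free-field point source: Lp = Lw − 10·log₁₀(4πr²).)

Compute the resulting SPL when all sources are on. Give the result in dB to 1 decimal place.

83.2 dB

Source at 5.8 m: Lp = 104.2 − 10·log₁₀(4π·5.8²) = 104.2 − 10·log₁₀(422.733) = 77.9 dB.
Sum in the linear (power) domain: Σ 10^(Lᵢ/10) = 10^(77.9/10) + 10^(76.6/10) + 10^(62.6/10) + 10^(79.0/10) + 10^(72.9/10) = 2.081e+08.
L_total = 10·log₁₀(2.081e+08) = 83.2 dB.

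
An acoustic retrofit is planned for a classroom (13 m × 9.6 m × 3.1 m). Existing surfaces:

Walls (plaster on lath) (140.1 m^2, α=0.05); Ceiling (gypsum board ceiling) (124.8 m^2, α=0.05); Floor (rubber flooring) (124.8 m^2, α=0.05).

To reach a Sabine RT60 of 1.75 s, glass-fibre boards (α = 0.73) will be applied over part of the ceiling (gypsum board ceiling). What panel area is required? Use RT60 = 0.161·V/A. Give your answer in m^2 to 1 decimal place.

A₁ = Σ Sᵢαᵢ = 140.1*0.05 + 124.8*0.05 + 124.8*0.05 = 19.485 sabins.
V = 386.88 m³. Target absorption A₂ = 0.161 × 386.88 / 1.75 = 35.593 sabins.
Absorption to add: 35.593 − 19.485 = 16.108 sabins.
Each m^2 of panel replacing the ceiling (gypsum board ceiling) adds (0.73 − 0.05) = 0.68 sabins.
Panel area = 16.108 / 0.68 = 23.7 m^2.

23.7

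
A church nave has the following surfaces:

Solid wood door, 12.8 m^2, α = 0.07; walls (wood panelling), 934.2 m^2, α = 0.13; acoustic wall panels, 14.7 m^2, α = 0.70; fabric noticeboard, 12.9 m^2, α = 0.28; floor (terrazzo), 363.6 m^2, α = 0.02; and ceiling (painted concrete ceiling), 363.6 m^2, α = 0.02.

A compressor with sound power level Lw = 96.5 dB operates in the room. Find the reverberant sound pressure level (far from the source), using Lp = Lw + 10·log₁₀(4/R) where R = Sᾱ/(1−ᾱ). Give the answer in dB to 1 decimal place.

Σ(Sᵢαᵢ) = 12.8·0.07 + 934.2·0.13 + 14.7·0.70 + 12.9·0.28 + 363.6·0.02 + 363.6·0.02 = 150.788; total area S = 1701.8 m^2.
ᾱ = 0.0886, so room constant R = A/(1−ᾱ) = 165.447 m^2.
Lp = 96.5 + 10·log₁₀(4/165.447) = 96.5 + (-16.17) = 80.3 dB.

80.3 dB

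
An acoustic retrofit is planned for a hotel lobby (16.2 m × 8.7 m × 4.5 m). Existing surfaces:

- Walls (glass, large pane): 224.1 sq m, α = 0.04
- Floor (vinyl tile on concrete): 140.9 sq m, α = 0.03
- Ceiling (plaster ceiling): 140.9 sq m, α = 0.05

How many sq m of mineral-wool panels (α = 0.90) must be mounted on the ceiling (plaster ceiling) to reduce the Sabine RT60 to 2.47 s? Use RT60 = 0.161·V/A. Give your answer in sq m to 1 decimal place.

A₁ = Σ Sᵢαᵢ = 224.1×0.04 + 140.9×0.03 + 140.9×0.05 = 20.236 sabins.
V = 634.23 m³. Target absorption A₂ = 0.161 × 634.23 / 2.47 = 41.340 sabins.
Absorption to add: 41.340 − 20.236 = 21.104 sabins.
Net gain per sq m: Δα = 0.90 − 0.05 = 0.85.
Panel area = 21.104 / 0.85 = 24.8 sq m.

24.8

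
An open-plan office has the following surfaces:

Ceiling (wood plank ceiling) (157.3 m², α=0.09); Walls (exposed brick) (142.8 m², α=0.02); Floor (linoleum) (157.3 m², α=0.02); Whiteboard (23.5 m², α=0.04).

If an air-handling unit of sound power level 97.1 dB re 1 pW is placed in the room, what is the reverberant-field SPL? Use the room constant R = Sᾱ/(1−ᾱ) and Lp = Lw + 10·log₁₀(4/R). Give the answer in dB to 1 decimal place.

Σ(Sᵢαᵢ) = 157.3×0.09 + 142.8×0.02 + 157.3×0.02 + 23.5×0.04 = 21.099; total area S = 480.9 m².
ᾱ = 0.0439, so room constant R = A/(1−ᾱ) = 22.068 m².
Lp = 97.1 + 10·log₁₀(4/22.068) = 97.1 + (-7.42) = 89.7 dB.

89.7 dB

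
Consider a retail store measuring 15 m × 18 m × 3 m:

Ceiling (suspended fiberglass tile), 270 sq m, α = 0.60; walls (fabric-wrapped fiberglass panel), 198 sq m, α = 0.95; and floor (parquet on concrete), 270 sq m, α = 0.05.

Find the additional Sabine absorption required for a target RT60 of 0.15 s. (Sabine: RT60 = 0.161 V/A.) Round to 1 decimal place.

505.8 sabins

Summing Sᵢαᵢ: 162.000 + 188.100 + 13.500 → A₁ = 363.600 sabins.
V = 810 m³. Required absorption A₂ = 0.161 × 810 / 0.15 = 869.400 sabins.
Additional absorption ΔA = 869.400 − 363.600 = 505.8 sabins.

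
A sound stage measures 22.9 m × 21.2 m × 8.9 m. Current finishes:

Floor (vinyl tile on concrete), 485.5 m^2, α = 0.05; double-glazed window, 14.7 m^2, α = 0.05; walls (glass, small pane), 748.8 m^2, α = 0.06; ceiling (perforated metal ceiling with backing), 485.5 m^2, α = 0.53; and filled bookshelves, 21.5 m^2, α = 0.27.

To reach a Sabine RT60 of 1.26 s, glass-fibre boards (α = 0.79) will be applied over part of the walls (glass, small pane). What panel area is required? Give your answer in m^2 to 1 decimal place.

A₁ = Σ Sᵢαᵢ = 485.5×0.05 + 14.7×0.05 + 748.8×0.06 + 485.5×0.53 + 21.5×0.27 = 333.058 sabins.
Required A₂ = 0.161·4320.772/1.26 = 552.099 sabins.
Absorption to add: 552.099 − 333.058 = 219.041 sabins.
Net gain per m^2: Δα = 0.79 − 0.06 = 0.73.
Panel area = 219.041 / 0.73 = 300.1 m^2.

300.1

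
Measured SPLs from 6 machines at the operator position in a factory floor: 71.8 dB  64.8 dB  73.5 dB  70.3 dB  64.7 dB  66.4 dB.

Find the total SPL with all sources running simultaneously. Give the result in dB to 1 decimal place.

77.7 dB

Σ 10^(Lᵢ/10) = 5.857e+07.
Back to dB: 10·log₁₀ Σ = 77.7 dB.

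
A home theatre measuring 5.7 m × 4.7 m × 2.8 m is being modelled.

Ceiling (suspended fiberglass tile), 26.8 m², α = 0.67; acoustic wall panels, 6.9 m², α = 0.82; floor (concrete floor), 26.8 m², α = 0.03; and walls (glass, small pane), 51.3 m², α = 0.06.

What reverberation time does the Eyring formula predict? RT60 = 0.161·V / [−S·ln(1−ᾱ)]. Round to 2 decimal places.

0.38 sec

S = Σ Sᵢ = 111.8 m².
Absorption A = 26.8·0.67 + 6.9·0.82 + 26.8·0.03 + 51.3·0.06 = 27.496 sabins.
Mean coefficient ᾱ = A/S = 0.2459.
Eyring denominator: −S ln(1−ᾱ) = 31.553.
V = 5.7 × 4.7 × 2.8 = 75.012 m³.
RT60 = 0.161 × 75.012 / 31.553 = 0.38 s.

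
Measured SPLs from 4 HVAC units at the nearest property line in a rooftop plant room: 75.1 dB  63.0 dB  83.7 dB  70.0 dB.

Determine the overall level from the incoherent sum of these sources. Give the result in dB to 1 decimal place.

84.5 dB

Σ 10^(Lᵢ/10) = 2.788e+08.
Combined level = 10 log₁₀(2.788e+08) = 84.5 dB.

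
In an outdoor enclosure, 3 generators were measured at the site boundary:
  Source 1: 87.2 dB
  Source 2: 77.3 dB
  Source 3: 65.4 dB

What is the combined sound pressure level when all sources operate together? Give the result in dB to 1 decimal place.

87.6 dB

Converting to relative power and adding: 10^(87.2/10) + 10^(77.3/10) + 10^(65.4/10) = 5.82e+08.
L_total = 10·log₁₀(5.82e+08) = 87.6 dB.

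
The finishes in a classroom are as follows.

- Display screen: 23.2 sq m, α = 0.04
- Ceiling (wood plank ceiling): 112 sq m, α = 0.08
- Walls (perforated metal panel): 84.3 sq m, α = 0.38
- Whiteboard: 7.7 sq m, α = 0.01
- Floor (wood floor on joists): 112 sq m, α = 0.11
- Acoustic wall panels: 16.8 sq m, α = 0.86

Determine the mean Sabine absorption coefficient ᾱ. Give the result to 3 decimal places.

0.193

S = Σ Sᵢ = 23.2 + 112 + 84.3 + 7.7 + 112 + 16.8 = 356.0 sq m.
Σ(Sᵢαᵢ) = 23.2·0.04 + 112·0.08 + 84.3·0.38 + 7.7·0.01 + 112·0.11 + 16.8·0.86 = 68.767.
ᾱ = A/S = 0.193.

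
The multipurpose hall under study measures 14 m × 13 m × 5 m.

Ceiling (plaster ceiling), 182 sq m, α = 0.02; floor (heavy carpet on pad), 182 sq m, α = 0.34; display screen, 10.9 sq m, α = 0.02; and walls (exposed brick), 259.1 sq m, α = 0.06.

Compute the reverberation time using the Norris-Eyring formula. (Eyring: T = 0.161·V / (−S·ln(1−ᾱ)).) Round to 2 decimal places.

Total surface area S = 182 + 182 + 10.9 + 259.1 = 634.0 sq m.
Absorption A = 182×0.02 + 182×0.34 + 10.9×0.02 + 259.1×0.06 = 81.284 sabins.
Mean coefficient ᾱ = A/S = 0.1282.
Eyring denominator: −S ln(1−ᾱ) = 86.982.
V = 14 × 13 × 5 = 910 m³.
RT60 = 0.161 × 910 / 86.982 = 1.68 s.

1.68 s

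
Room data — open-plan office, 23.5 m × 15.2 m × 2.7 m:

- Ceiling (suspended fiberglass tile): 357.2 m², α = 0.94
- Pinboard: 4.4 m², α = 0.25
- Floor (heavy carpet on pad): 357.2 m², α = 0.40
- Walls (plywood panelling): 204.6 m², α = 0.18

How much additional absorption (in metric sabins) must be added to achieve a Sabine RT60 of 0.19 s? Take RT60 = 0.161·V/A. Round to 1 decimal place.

Total absorption A₁ = 357.2*0.94 + 4.4*0.25 + 357.2*0.40 + 204.6*0.18
  = 335.768 + 1.100 + 142.880 + 36.828 = 516.576 m² sabins.
Target A₂ = 0.161·964.44/0.19 = 817.236 sabins (V = 964.44 m³).
ΔA = A₂ − A₁ = 817.236 − 516.576 = 300.7 sabins.

300.7 sabins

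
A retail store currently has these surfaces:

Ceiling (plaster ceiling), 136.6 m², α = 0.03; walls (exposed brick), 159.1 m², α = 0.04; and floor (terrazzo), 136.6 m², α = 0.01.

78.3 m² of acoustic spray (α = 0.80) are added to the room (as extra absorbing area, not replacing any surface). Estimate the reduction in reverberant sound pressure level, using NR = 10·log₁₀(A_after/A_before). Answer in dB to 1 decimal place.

8.0 dB

Equivalent absorption area: A_before = 136.6×0.03 + 159.1×0.04 + 136.6×0.01 = 11.828 m².
Treatment contributes 78.3·0.80 = 62.640 sabins.
New total A_after = 74.468 sabins.
Reduction = 10 log₁₀(A_after/A_before) = 10 log₁₀(6.2959) = 8.0 dB.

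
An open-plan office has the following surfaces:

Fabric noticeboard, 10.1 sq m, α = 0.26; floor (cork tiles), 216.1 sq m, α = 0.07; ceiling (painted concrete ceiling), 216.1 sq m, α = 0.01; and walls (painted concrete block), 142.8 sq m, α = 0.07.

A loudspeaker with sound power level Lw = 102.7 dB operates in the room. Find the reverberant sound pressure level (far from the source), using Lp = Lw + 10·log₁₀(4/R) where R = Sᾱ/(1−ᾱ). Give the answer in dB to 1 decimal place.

93.7 dB

Σ(Sᵢαᵢ) = 10.1×0.26 + 216.1×0.07 + 216.1×0.01 + 142.8×0.07 = 29.910; total area S = 585.1 sq m.
ᾱ = 0.0511, so room constant R = A/(1−ᾱ) = 31.521 sq m.
Lp = 102.7 + 10·log₁₀(4/31.521) = 102.7 + (-8.97) = 93.7 dB.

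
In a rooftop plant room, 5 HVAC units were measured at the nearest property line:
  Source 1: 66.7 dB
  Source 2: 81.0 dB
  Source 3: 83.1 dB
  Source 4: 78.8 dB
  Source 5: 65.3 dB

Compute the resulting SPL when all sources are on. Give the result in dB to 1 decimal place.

Sum in the linear (power) domain: Σ 10^(Lᵢ/10) = 10^(66.7/10) + 10^(81.0/10) + 10^(83.1/10) + 10^(78.8/10) + 10^(65.3/10) = 4.14e+08.
Back to dB: 10·log₁₀ Σ = 86.2 dB.

86.2 dB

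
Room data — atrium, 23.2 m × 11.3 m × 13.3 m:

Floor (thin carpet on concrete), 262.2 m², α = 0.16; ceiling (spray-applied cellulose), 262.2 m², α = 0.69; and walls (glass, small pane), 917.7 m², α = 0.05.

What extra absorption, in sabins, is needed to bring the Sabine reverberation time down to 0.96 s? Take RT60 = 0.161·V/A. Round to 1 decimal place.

316.0 sabins

Equivalent absorption area: A₁ = 262.2·0.16 + 262.2·0.69 + 917.7·0.05 = 268.755 m².
Target A₂ = 0.161·3486.728/0.96 = 584.753 sabins (V = 3486.728 m³).
Shortfall: 584.753 − 268.755 = 316.0 sabins.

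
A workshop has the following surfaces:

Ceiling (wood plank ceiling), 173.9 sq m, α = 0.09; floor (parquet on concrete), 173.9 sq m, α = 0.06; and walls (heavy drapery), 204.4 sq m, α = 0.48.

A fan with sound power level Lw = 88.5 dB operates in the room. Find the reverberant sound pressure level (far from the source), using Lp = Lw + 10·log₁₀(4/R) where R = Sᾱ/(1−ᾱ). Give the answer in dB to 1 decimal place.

Σ(Sᵢαᵢ) = 173.9×0.09 + 173.9×0.06 + 204.4×0.48 = 124.197; total area S = 552.2 sq m.
ᾱ = 0.2249, so room constant R = A/(1−ᾱ) = 160.234 sq m.
Lp = 88.5 + 10·log₁₀(4/160.234) = 88.5 + (-16.03) = 72.5 dB.

72.5 dB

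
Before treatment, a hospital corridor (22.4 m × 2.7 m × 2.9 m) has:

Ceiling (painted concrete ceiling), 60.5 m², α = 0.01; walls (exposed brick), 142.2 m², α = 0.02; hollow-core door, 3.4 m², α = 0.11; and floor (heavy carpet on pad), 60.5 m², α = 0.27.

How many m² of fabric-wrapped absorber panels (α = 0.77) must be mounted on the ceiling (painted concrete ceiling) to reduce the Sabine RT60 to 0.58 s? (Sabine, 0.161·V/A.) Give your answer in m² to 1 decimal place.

37.5

Summing Sᵢαᵢ: 0.605 + 2.844 + 0.374 + 16.335 → A₁ = 20.158 sabins.
Required A₂ = 0.161·175.392/0.58 = 48.686 sabins.
ΔA needed = 48.686 − 20.158 = 28.528 sabins.
Net gain per m²: Δα = 0.77 − 0.01 = 0.76.
Area = ΔA/Δα = 28.528/0.76 = 37.5 m².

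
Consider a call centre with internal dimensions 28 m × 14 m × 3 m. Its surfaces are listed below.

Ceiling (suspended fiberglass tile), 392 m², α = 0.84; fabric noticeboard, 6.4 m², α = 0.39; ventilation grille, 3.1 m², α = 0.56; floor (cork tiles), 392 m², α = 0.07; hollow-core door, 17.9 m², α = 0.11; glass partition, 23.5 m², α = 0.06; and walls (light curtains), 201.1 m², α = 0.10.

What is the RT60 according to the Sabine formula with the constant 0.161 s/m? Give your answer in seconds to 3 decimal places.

0.492 s

Total absorption A = 392·0.84 + 6.4·0.39 + 3.1·0.56 + 392·0.07 + 17.9·0.11 + 23.5·0.06 + 201.1·0.10
  = 329.280 + 2.496 + 1.736 + 27.440 + 1.969 + 1.410 + 20.110 = 384.441 m² sabins.
V = 28·14·3 = 1176 m³.
T = 0.161 V/A = 0.161·1176/384.441 = 0.492 s.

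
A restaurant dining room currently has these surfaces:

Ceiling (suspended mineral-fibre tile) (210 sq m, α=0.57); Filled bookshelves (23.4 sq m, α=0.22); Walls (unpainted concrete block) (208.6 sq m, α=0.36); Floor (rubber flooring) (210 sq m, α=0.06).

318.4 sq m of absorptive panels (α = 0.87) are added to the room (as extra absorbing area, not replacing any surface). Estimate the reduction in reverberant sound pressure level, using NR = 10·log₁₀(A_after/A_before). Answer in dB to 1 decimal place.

3.6 dB

Summing Sᵢαᵢ: 119.700 + 5.148 + 75.096 + 12.600 → A_before = 212.544 sabins.
Added absorption = 318.4 × 0.87 = 277.008 sabins.
A_after = 212.544 + 277.008 = 489.552 sabins.
Reduction = 10 log₁₀(A_after/A_before) = 10 log₁₀(2.3033) = 3.6 dB.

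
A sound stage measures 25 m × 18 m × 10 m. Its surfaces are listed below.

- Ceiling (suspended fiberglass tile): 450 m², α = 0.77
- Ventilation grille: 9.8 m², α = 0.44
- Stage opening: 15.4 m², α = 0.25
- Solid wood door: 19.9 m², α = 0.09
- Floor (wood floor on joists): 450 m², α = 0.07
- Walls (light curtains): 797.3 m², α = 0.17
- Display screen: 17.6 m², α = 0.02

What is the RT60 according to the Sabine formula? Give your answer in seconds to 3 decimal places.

Total absorption A = 450·0.77 + 9.8·0.44 + 15.4·0.25 + 19.9·0.09 + 450·0.07 + 797.3·0.17 + 17.6·0.02
  = 346.500 + 4.312 + 3.850 + 1.791 + 31.500 + 135.541 + 0.352 = 523.846 m² sabins.
Volume V = 25 × 18 × 10 = 4500 m³.
Sabine: RT60 = 0.161 × 4500 / 523.846 = 1.383 s.

1.383 s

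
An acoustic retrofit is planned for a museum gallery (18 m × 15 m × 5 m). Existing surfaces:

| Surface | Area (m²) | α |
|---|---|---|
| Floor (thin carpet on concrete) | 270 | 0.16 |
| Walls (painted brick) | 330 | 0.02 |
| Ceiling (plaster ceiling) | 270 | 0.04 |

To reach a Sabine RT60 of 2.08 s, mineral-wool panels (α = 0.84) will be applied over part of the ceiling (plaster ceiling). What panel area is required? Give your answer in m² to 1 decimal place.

A₁ = Σ Sᵢαᵢ = 270·0.16 + 330·0.02 + 270·0.04 = 60.600 sabins.
V = 1350 m³. Target absorption A₂ = 0.161 × 1350 / 2.08 = 104.495 sabins.
ΔA needed = 104.495 − 60.600 = 43.895 sabins.
Net gain per m²: Δα = 0.84 − 0.04 = 0.80.
Panel area = 43.895 / 0.80 = 54.9 m².

54.9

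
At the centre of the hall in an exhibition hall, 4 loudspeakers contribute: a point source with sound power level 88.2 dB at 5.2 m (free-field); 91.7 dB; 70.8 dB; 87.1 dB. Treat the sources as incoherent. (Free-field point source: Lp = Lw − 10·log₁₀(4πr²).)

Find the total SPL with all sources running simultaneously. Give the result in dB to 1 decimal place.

Source at 5.2 m: Lp = 88.2 − 10·log₁₀(4π·5.2²) = 88.2 − 10·log₁₀(339.795) = 62.9 dB.
Σ 10^(Lᵢ/10) = 2.006e+09.
Combined level = 10 log₁₀(2.006e+09) = 93.0 dB.

93.0 dB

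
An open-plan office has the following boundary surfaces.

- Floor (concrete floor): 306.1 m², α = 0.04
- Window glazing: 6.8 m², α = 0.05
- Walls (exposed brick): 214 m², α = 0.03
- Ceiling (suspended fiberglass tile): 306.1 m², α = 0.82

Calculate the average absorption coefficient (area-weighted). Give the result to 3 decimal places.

0.324

S = Σ Sᵢ = 306.1 + 6.8 + 214 + 306.1 = 833.0 m².
Weighted sum Σ Sα = 270.006.
ᾱ = A/S = 0.324.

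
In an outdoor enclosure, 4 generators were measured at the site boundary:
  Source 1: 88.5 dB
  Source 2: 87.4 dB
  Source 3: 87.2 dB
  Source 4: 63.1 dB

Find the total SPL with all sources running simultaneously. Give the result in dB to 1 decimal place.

Converting to relative power and adding: 10^(88.5/10) + 10^(87.4/10) + 10^(87.2/10) + 10^(63.1/10) = 1.784e+09.
L_total = 10·log₁₀(1.784e+09) = 92.5 dB.

92.5 dB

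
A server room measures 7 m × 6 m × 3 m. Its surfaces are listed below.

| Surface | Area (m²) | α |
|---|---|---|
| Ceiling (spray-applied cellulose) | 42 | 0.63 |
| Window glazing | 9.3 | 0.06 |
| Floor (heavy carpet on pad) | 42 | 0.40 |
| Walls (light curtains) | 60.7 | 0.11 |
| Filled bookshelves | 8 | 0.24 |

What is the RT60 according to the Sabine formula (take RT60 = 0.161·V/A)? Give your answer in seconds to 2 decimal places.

Summing Sᵢαᵢ: 26.460 + 0.558 + 16.800 + 6.677 + 1.920 → A = 52.415 sabins.
V = 7·6·3 = 126 m³.
T = 0.161 V/A = 0.161·126/52.415 = 0.39 s.

0.39 seconds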